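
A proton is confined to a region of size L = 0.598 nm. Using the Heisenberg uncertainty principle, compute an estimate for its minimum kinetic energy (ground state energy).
14.506 μeV

Using the uncertainty principle to estimate ground state energy:

1. The position uncertainty is approximately the confinement size:
   Δx ≈ L = 5.980e-10 m

2. From ΔxΔp ≥ ℏ/2, the minimum momentum uncertainty is:
   Δp ≈ ℏ/(2L) = 8.817e-26 kg·m/s

3. The kinetic energy is approximately:
   KE ≈ (Δp)²/(2m) = (8.817e-26)²/(2 × 1.673e-27 kg)
   KE ≈ 2.324e-24 J = 14.506 μeV

This is an order-of-magnitude estimate of the ground state energy.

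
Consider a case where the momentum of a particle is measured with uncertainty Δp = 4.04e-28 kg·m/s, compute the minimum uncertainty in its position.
130.516 nm

Using the Heisenberg uncertainty principle:
ΔxΔp ≥ ℏ/2

The minimum uncertainty in position is:
Δx_min = ℏ/(2Δp)
Δx_min = (1.055e-34 J·s) / (2 × 4.040e-28 kg·m/s)
Δx_min = 1.305e-07 m = 130.516 nm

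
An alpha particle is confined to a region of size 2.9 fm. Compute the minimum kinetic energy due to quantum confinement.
155.268 keV

Using the uncertainty principle:

1. Position uncertainty: Δx ≈ 2.900e-15 m
2. Minimum momentum uncertainty: Δp = ℏ/(2Δx) = 1.818e-20 kg·m/s
3. Minimum kinetic energy:
   KE = (Δp)²/(2m) = (1.818e-20)²/(2 × 6.645e-27 kg)
   KE = 2.488e-14 J = 155.268 keV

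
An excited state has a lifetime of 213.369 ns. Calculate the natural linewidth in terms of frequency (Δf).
372.957 kHz

Using the energy-time uncertainty principle and E = hf:
ΔEΔt ≥ ℏ/2
hΔf·Δt ≥ ℏ/2

The minimum frequency uncertainty is:
Δf = ℏ/(2hτ) = 1/(4πτ)
Δf = 1/(4π × 2.134e-07 s)
Δf = 3.730e+05 Hz = 372.957 kHz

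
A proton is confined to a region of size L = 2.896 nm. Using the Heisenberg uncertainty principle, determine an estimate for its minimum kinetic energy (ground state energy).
618.525 neV

Using the uncertainty principle to estimate ground state energy:

1. The position uncertainty is approximately the confinement size:
   Δx ≈ L = 2.896e-09 m

2. From ΔxΔp ≥ ℏ/2, the minimum momentum uncertainty is:
   Δp ≈ ℏ/(2L) = 1.821e-26 kg·m/s

3. The kinetic energy is approximately:
   KE ≈ (Δp)²/(2m) = (1.821e-26)²/(2 × 1.673e-27 kg)
   KE ≈ 9.910e-26 J = 618.525 neV

This is an order-of-magnitude estimate of the ground state energy.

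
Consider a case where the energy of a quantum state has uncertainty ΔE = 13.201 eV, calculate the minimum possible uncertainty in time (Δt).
24.930 as

Using the energy-time uncertainty principle:
ΔEΔt ≥ ℏ/2

The minimum uncertainty in time is:
Δt_min = ℏ/(2ΔE)
Δt_min = (1.055e-34 J·s) / (2 × 2.115e-18 J)
Δt_min = 2.493e-17 s = 24.930 as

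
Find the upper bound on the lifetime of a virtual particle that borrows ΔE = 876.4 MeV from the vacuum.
3.755 × 10^-25 s

Using the energy-time uncertainty principle:
ΔEΔt ≥ ℏ/2

For a virtual particle borrowing energy ΔE, the maximum lifetime is:
Δt_max = ℏ/(2ΔE)

Converting energy:
ΔE = 876.4 MeV = 1.404e-10 J

Δt_max = (1.055e-34 J·s) / (2 × 1.404e-10 J)
Δt_max = 3.755e-25 s = 3.755 × 10^-25 s

Virtual particles with higher borrowed energy exist for shorter times.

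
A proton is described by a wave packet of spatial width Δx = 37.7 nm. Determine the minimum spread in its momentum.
1.399 × 10^-27 kg·m/s

For a wave packet, the spatial width Δx and momentum spread Δp are related by the uncertainty principle:
ΔxΔp ≥ ℏ/2

The minimum momentum spread is:
Δp_min = ℏ/(2Δx)
Δp_min = (1.055e-34 J·s) / (2 × 3.770e-08 m)
Δp_min = 1.399e-27 kg·m/s

A wave packet cannot have both a well-defined position and well-defined momentum.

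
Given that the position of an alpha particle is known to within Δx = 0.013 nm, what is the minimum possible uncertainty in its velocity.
610.422 m/s

Using the Heisenberg uncertainty principle and Δp = mΔv:
ΔxΔp ≥ ℏ/2
Δx(mΔv) ≥ ℏ/2

The minimum uncertainty in velocity is:
Δv_min = ℏ/(2mΔx)
Δv_min = (1.055e-34 J·s) / (2 × 6.645e-27 kg × 1.300e-11 m)
Δv_min = 6.104e+02 m/s = 610.422 m/s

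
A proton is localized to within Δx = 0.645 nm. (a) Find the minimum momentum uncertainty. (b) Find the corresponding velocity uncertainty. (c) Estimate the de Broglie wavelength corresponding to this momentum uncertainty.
(a) Δp_min = 8.175 × 10^-26 kg·m/s
(b) Δv_min = 48.875 m/s
(c) λ_dB = 8.105 nm

Step-by-step:

(a) From the uncertainty principle:
Δp_min = ℏ/(2Δx) = (1.055e-34 J·s)/(2 × 6.450e-10 m) = 8.175e-26 kg·m/s

(b) The velocity uncertainty:
Δv = Δp/m = (8.175e-26 kg·m/s)/(1.673e-27 kg) = 4.888e+01 m/s = 48.875 m/s

(c) The de Broglie wavelength for this momentum:
λ = h/p = (6.626e-34 J·s)/(8.175e-26 kg·m/s) = 8.105e-09 m = 8.105 nm

Note: The de Broglie wavelength is comparable to the localization size, as expected from wave-particle duality.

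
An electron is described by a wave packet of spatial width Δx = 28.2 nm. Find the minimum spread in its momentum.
1.870 × 10^-27 kg·m/s

For a wave packet, the spatial width Δx and momentum spread Δp are related by the uncertainty principle:
ΔxΔp ≥ ℏ/2

The minimum momentum spread is:
Δp_min = ℏ/(2Δx)
Δp_min = (1.055e-34 J·s) / (2 × 2.820e-08 m)
Δp_min = 1.870e-27 kg·m/s

A wave packet cannot have both a well-defined position and well-defined momentum.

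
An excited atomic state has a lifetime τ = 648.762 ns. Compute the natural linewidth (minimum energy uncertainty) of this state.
507.283 peV

Using the energy-time uncertainty principle:
ΔEΔt ≥ ℏ/2

The lifetime τ represents the time uncertainty Δt.
The natural linewidth (minimum energy uncertainty) is:

ΔE = ℏ/(2τ)
ΔE = (1.055e-34 J·s) / (2 × 6.488e-07 s)
ΔE = 8.128e-29 J = 507.283 peV

This natural linewidth limits the precision of spectroscopic measurements.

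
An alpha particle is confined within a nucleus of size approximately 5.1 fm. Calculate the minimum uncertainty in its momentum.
1.034 × 10^-20 kg·m/s

Using the Heisenberg uncertainty principle:
ΔxΔp ≥ ℏ/2

With Δx ≈ L = 5.100e-15 m (the confinement size):
Δp_min = ℏ/(2Δx)
Δp_min = (1.055e-34 J·s) / (2 × 5.100e-15 m)
Δp_min = 1.034e-20 kg·m/s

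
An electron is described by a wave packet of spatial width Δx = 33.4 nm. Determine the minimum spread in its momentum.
1.579 × 10^-27 kg·m/s

For a wave packet, the spatial width Δx and momentum spread Δp are related by the uncertainty principle:
ΔxΔp ≥ ℏ/2

The minimum momentum spread is:
Δp_min = ℏ/(2Δx)
Δp_min = (1.055e-34 J·s) / (2 × 3.340e-08 m)
Δp_min = 1.579e-27 kg·m/s

A wave packet cannot have both a well-defined position and well-defined momentum.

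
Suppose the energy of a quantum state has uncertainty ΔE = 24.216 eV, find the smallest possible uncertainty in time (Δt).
13.590 as

Using the energy-time uncertainty principle:
ΔEΔt ≥ ℏ/2

The minimum uncertainty in time is:
Δt_min = ℏ/(2ΔE)
Δt_min = (1.055e-34 J·s) / (2 × 3.880e-18 J)
Δt_min = 1.359e-17 s = 13.590 as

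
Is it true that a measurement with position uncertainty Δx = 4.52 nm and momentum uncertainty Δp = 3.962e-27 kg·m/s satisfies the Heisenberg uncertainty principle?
No, it violates the uncertainty principle (impossible measurement).

Calculate the product ΔxΔp:
ΔxΔp = (4.520e-09 m) × (3.962e-27 kg·m/s)
ΔxΔp = 1.791e-35 J·s

Compare to the minimum allowed value ℏ/2:
ℏ/2 = 5.273e-35 J·s

Since ΔxΔp = 1.791e-35 J·s < 5.273e-35 J·s = ℏ/2,
the measurement violates the uncertainty principle.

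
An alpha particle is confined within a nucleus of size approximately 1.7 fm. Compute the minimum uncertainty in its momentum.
3.102 × 10^-20 kg·m/s

Using the Heisenberg uncertainty principle:
ΔxΔp ≥ ℏ/2

With Δx ≈ L = 1.700e-15 m (the confinement size):
Δp_min = ℏ/(2Δx)
Δp_min = (1.055e-34 J·s) / (2 × 1.700e-15 m)
Δp_min = 3.102e-20 kg·m/s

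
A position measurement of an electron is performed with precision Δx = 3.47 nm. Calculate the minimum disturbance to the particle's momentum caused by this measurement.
1.520 × 10^-26 kg·m/s

The uncertainty principle implies that measuring position disturbs momentum:
ΔxΔp ≥ ℏ/2

When we measure position with precision Δx, we necessarily introduce a momentum uncertainty:
Δp ≥ ℏ/(2Δx)
Δp_min = (1.055e-34 J·s) / (2 × 3.470e-09 m)
Δp_min = 1.520e-26 kg·m/s

The more precisely we measure position, the greater the momentum disturbance.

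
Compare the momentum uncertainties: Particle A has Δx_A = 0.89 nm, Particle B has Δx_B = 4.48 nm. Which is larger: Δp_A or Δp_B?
Particle A has the larger minimum momentum uncertainty, by a factor of 5.03.

For each particle, the minimum momentum uncertainty is Δp_min = ℏ/(2Δx):

Particle A: Δp_A = ℏ/(2×8.900e-10 m) = 5.925e-26 kg·m/s
Particle B: Δp_B = ℏ/(2×4.480e-09 m) = 1.177e-26 kg·m/s

Ratio: Δp_A/Δp_B = 5.03

Since Δp_min ∝ 1/Δx, the particle with smaller position uncertainty (A) has larger momentum uncertainty.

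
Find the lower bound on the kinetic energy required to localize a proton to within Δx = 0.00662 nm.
118.369 meV

Localizing a particle requires giving it sufficient momentum uncertainty:

1. From uncertainty principle: Δp ≥ ℏ/(2Δx)
   Δp_min = (1.055e-34 J·s) / (2 × 6.620e-12 m)
   Δp_min = 7.965e-24 kg·m/s

2. This momentum uncertainty corresponds to kinetic energy:
   KE ≈ (Δp)²/(2m) = (7.965e-24)²/(2 × 1.673e-27 kg)
   KE = 1.896e-20 J = 118.369 meV

Tighter localization requires more energy.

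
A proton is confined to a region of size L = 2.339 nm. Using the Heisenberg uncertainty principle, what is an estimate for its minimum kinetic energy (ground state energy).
948.186 neV

Using the uncertainty principle to estimate ground state energy:

1. The position uncertainty is approximately the confinement size:
   Δx ≈ L = 2.339e-09 m

2. From ΔxΔp ≥ ℏ/2, the minimum momentum uncertainty is:
   Δp ≈ ℏ/(2L) = 2.254e-26 kg·m/s

3. The kinetic energy is approximately:
   KE ≈ (Δp)²/(2m) = (2.254e-26)²/(2 × 1.673e-27 kg)
   KE ≈ 1.519e-25 J = 948.186 neV

This is an order-of-magnitude estimate of the ground state energy.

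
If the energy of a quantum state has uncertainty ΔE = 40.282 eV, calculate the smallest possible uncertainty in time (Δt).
8.170 as

Using the energy-time uncertainty principle:
ΔEΔt ≥ ℏ/2

The minimum uncertainty in time is:
Δt_min = ℏ/(2ΔE)
Δt_min = (1.055e-34 J·s) / (2 × 6.454e-18 J)
Δt_min = 8.170e-18 s = 8.170 as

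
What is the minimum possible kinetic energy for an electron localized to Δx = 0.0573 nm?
2.901 eV

Localizing a particle requires giving it sufficient momentum uncertainty:

1. From uncertainty principle: Δp ≥ ℏ/(2Δx)
   Δp_min = (1.055e-34 J·s) / (2 × 5.730e-11 m)
   Δp_min = 9.202e-25 kg·m/s

2. This momentum uncertainty corresponds to kinetic energy:
   KE ≈ (Δp)²/(2m) = (9.202e-25)²/(2 × 9.109e-31 kg)
   KE = 4.648e-19 J = 2.901 eV

Tighter localization requires more energy.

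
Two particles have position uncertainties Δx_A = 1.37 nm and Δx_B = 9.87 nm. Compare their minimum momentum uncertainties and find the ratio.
Particle A has the larger minimum momentum uncertainty, by a factor of 7.20.

For each particle, the minimum momentum uncertainty is Δp_min = ℏ/(2Δx):

Particle A: Δp_A = ℏ/(2×1.370e-09 m) = 3.849e-26 kg·m/s
Particle B: Δp_B = ℏ/(2×9.870e-09 m) = 5.342e-27 kg·m/s

Ratio: Δp_A/Δp_B = 7.20

Since Δp_min ∝ 1/Δx, the particle with smaller position uncertainty (A) has larger momentum uncertainty.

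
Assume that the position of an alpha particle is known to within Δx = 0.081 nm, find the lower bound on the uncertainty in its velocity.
97.969 m/s

Using the Heisenberg uncertainty principle and Δp = mΔv:
ΔxΔp ≥ ℏ/2
Δx(mΔv) ≥ ℏ/2

The minimum uncertainty in velocity is:
Δv_min = ℏ/(2mΔx)
Δv_min = (1.055e-34 J·s) / (2 × 6.645e-27 kg × 8.100e-11 m)
Δv_min = 9.797e+01 m/s = 97.969 m/s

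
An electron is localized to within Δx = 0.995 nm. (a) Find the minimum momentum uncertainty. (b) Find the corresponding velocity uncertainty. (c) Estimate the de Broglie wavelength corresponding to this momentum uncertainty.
(a) Δp_min = 5.299 × 10^-26 kg·m/s
(b) Δv_min = 58.175 km/s
(c) λ_dB = 12.504 nm

Step-by-step:

(a) From the uncertainty principle:
Δp_min = ℏ/(2Δx) = (1.055e-34 J·s)/(2 × 9.950e-10 m) = 5.299e-26 kg·m/s

(b) The velocity uncertainty:
Δv = Δp/m = (5.299e-26 kg·m/s)/(9.109e-31 kg) = 5.817e+04 m/s = 58.175 km/s

(c) The de Broglie wavelength for this momentum:
λ = h/p = (6.626e-34 J·s)/(5.299e-26 kg·m/s) = 1.250e-08 m = 12.504 nm

Note: The de Broglie wavelength is comparable to the localization size, as expected from wave-particle duality.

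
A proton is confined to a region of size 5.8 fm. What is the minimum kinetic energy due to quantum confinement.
154.205 keV

Using the uncertainty principle:

1. Position uncertainty: Δx ≈ 5.800e-15 m
2. Minimum momentum uncertainty: Δp = ℏ/(2Δx) = 9.091e-21 kg·m/s
3. Minimum kinetic energy:
   KE = (Δp)²/(2m) = (9.091e-21)²/(2 × 1.673e-27 kg)
   KE = 2.471e-14 J = 154.205 keV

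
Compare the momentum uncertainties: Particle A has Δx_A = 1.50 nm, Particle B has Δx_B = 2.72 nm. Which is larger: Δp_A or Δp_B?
Particle A has the larger minimum momentum uncertainty, by a factor of 1.81.

For each particle, the minimum momentum uncertainty is Δp_min = ℏ/(2Δx):

Particle A: Δp_A = ℏ/(2×1.500e-09 m) = 3.515e-26 kg·m/s
Particle B: Δp_B = ℏ/(2×2.720e-09 m) = 1.939e-26 kg·m/s

Ratio: Δp_A/Δp_B = 1.81

Since Δp_min ∝ 1/Δx, the particle with smaller position uncertainty (A) has larger momentum uncertainty.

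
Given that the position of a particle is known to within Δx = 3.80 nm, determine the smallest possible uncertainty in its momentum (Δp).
1.388 × 10^-26 kg·m/s

Using the Heisenberg uncertainty principle:
ΔxΔp ≥ ℏ/2

The minimum uncertainty in momentum is:
Δp_min = ℏ/(2Δx)
Δp_min = (1.055e-34 J·s) / (2 × 3.800e-09 m)
Δp_min = 1.388e-26 kg·m/s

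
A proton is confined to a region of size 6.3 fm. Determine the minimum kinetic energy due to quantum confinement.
130.699 keV

Using the uncertainty principle:

1. Position uncertainty: Δx ≈ 6.300e-15 m
2. Minimum momentum uncertainty: Δp = ℏ/(2Δx) = 8.370e-21 kg·m/s
3. Minimum kinetic energy:
   KE = (Δp)²/(2m) = (8.370e-21)²/(2 × 1.673e-27 kg)
   KE = 2.094e-14 J = 130.699 keV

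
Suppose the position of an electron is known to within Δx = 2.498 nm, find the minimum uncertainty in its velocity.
23.172 km/s

Using the Heisenberg uncertainty principle and Δp = mΔv:
ΔxΔp ≥ ℏ/2
Δx(mΔv) ≥ ℏ/2

The minimum uncertainty in velocity is:
Δv_min = ℏ/(2mΔx)
Δv_min = (1.055e-34 J·s) / (2 × 9.109e-31 kg × 2.498e-09 m)
Δv_min = 2.317e+04 m/s = 23.172 km/s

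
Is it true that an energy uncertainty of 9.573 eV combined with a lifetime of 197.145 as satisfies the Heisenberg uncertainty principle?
Yes, it satisfies the uncertainty relation.

Calculate the product ΔEΔt:
ΔE = 9.573 eV = 1.534e-18 J
ΔEΔt = (1.534e-18 J) × (1.971e-16 s)
ΔEΔt = 3.024e-34 J·s

Compare to the minimum allowed value ℏ/2:
ℏ/2 = 5.273e-35 J·s

Since ΔEΔt = 3.024e-34 J·s ≥ 5.273e-35 J·s = ℏ/2,
this satisfies the uncertainty relation.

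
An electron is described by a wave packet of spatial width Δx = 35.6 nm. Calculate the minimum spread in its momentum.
1.481 × 10^-27 kg·m/s

For a wave packet, the spatial width Δx and momentum spread Δp are related by the uncertainty principle:
ΔxΔp ≥ ℏ/2

The minimum momentum spread is:
Δp_min = ℏ/(2Δx)
Δp_min = (1.055e-34 J·s) / (2 × 3.560e-08 m)
Δp_min = 1.481e-27 kg·m/s

A wave packet cannot have both a well-defined position and well-defined momentum.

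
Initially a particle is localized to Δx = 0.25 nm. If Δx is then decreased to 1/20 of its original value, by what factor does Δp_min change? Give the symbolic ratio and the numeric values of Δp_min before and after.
Original Δp_min = 2.109 × 10^-25 kg·m/s; new Δp'_min = 4.218 × 10^-24 kg·m/s; ratio Δp'_min/Δp_min = 20.

From the uncertainty principle ΔxΔp ≥ ℏ/2, the minimum momentum uncertainty is Δp_min = ℏ/(2Δx).

Original (Δx = 0.25 nm = 2.500e-10 m):
Δp_min = (1.055e-34 J·s)/(2 × 2.500e-10 m) = 2.109e-25 kg·m/s

When Δx → (1/20)Δx:
Δp'_min = ℏ/(2 × (1/20)Δx) = 20 × ℏ/(2Δx) = 20 × Δp_min
Δp'_min = 20 × 2.109e-25 kg·m/s = 4.218e-24 kg·m/s

Since Δp_min ∝ 1/Δx, when Δx is decreased to 1/20 of its original value, Δp_min increases to 20 times its original value.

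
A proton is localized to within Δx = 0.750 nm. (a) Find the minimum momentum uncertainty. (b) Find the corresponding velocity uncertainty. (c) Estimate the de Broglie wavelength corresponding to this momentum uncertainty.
(a) Δp_min = 7.030 × 10^-26 kg·m/s
(b) Δv_min = 42.033 m/s
(c) λ_dB = 9.425 nm

Step-by-step:

(a) From the uncertainty principle:
Δp_min = ℏ/(2Δx) = (1.055e-34 J·s)/(2 × 7.500e-10 m) = 7.030e-26 kg·m/s

(b) The velocity uncertainty:
Δv = Δp/m = (7.030e-26 kg·m/s)/(1.673e-27 kg) = 4.203e+01 m/s = 42.033 m/s

(c) The de Broglie wavelength for this momentum:
λ = h/p = (6.626e-34 J·s)/(7.030e-26 kg·m/s) = 9.425e-09 m = 9.425 nm

Note: The de Broglie wavelength is comparable to the localization size, as expected from wave-particle duality.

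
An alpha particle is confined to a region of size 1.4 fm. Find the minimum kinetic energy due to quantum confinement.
666.229 keV

Using the uncertainty principle:

1. Position uncertainty: Δx ≈ 1.400e-15 m
2. Minimum momentum uncertainty: Δp = ℏ/(2Δx) = 3.766e-20 kg·m/s
3. Minimum kinetic energy:
   KE = (Δp)²/(2m) = (3.766e-20)²/(2 × 6.645e-27 kg)
   KE = 1.067e-13 J = 666.229 keV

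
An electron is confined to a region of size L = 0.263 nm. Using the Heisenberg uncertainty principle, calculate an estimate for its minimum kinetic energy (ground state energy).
137.706 meV

Using the uncertainty principle to estimate ground state energy:

1. The position uncertainty is approximately the confinement size:
   Δx ≈ L = 2.630e-10 m

2. From ΔxΔp ≥ ℏ/2, the minimum momentum uncertainty is:
   Δp ≈ ℏ/(2L) = 2.005e-25 kg·m/s

3. The kinetic energy is approximately:
   KE ≈ (Δp)²/(2m) = (2.005e-25)²/(2 × 9.109e-31 kg)
   KE ≈ 2.206e-20 J = 137.706 meV

This is an order-of-magnitude estimate of the ground state energy.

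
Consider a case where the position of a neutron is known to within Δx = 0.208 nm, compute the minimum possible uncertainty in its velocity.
151.352 m/s

Using the Heisenberg uncertainty principle and Δp = mΔv:
ΔxΔp ≥ ℏ/2
Δx(mΔv) ≥ ℏ/2

The minimum uncertainty in velocity is:
Δv_min = ℏ/(2mΔx)
Δv_min = (1.055e-34 J·s) / (2 × 1.675e-27 kg × 2.080e-10 m)
Δv_min = 1.514e+02 m/s = 151.352 m/s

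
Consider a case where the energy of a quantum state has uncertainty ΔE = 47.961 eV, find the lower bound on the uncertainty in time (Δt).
6.862 as

Using the energy-time uncertainty principle:
ΔEΔt ≥ ℏ/2

The minimum uncertainty in time is:
Δt_min = ℏ/(2ΔE)
Δt_min = (1.055e-34 J·s) / (2 × 7.684e-18 J)
Δt_min = 6.862e-18 s = 6.862 as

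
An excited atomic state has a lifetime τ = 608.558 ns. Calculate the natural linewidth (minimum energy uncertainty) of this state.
540.796 peV

Using the energy-time uncertainty principle:
ΔEΔt ≥ ℏ/2

The lifetime τ represents the time uncertainty Δt.
The natural linewidth (minimum energy uncertainty) is:

ΔE = ℏ/(2τ)
ΔE = (1.055e-34 J·s) / (2 × 6.086e-07 s)
ΔE = 8.665e-29 J = 540.796 peV

This natural linewidth limits the precision of spectroscopic measurements.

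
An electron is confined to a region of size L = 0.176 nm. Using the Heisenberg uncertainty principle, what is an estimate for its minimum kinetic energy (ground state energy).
307.495 meV

Using the uncertainty principle to estimate ground state energy:

1. The position uncertainty is approximately the confinement size:
   Δx ≈ L = 1.760e-10 m

2. From ΔxΔp ≥ ℏ/2, the minimum momentum uncertainty is:
   Δp ≈ ℏ/(2L) = 2.996e-25 kg·m/s

3. The kinetic energy is approximately:
   KE ≈ (Δp)²/(2m) = (2.996e-25)²/(2 × 9.109e-31 kg)
   KE ≈ 4.927e-20 J = 307.495 meV

This is an order-of-magnitude estimate of the ground state energy.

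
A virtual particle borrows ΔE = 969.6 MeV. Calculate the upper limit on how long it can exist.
3.394 × 10^-25 s

Using the energy-time uncertainty principle:
ΔEΔt ≥ ℏ/2

For a virtual particle borrowing energy ΔE, the maximum lifetime is:
Δt_max = ℏ/(2ΔE)

Converting energy:
ΔE = 969.6 MeV = 1.553e-10 J

Δt_max = (1.055e-34 J·s) / (2 × 1.553e-10 J)
Δt_max = 3.394e-25 s = 3.394 × 10^-25 s

Virtual particles with higher borrowed energy exist for shorter times.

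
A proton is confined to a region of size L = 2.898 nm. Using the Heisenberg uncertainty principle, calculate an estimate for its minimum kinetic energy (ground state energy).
617.671 neV

Using the uncertainty principle to estimate ground state energy:

1. The position uncertainty is approximately the confinement size:
   Δx ≈ L = 2.898e-09 m

2. From ΔxΔp ≥ ℏ/2, the minimum momentum uncertainty is:
   Δp ≈ ℏ/(2L) = 1.819e-26 kg·m/s

3. The kinetic energy is approximately:
   KE ≈ (Δp)²/(2m) = (1.819e-26)²/(2 × 1.673e-27 kg)
   KE ≈ 9.896e-26 J = 617.671 neV

This is an order-of-magnitude estimate of the ground state energy.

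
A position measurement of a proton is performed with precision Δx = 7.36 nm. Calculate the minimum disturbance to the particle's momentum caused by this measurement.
7.164 × 10^-27 kg·m/s

The uncertainty principle implies that measuring position disturbs momentum:
ΔxΔp ≥ ℏ/2

When we measure position with precision Δx, we necessarily introduce a momentum uncertainty:
Δp ≥ ℏ/(2Δx)
Δp_min = (1.055e-34 J·s) / (2 × 7.360e-09 m)
Δp_min = 7.164e-27 kg·m/s

The more precisely we measure position, the greater the momentum disturbance.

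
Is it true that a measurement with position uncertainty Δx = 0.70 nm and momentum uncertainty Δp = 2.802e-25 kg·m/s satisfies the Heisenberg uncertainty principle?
Yes, it satisfies the uncertainty principle.

Calculate the product ΔxΔp:
ΔxΔp = (7.000e-10 m) × (2.802e-25 kg·m/s)
ΔxΔp = 1.961e-34 J·s

Compare to the minimum allowed value ℏ/2:
ℏ/2 = 5.273e-35 J·s

Since ΔxΔp = 1.961e-34 J·s ≥ 5.273e-35 J·s = ℏ/2,
the measurement satisfies the uncertainty principle.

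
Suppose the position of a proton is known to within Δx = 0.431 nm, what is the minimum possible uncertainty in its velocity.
73.143 m/s

Using the Heisenberg uncertainty principle and Δp = mΔv:
ΔxΔp ≥ ℏ/2
Δx(mΔv) ≥ ℏ/2

The minimum uncertainty in velocity is:
Δv_min = ℏ/(2mΔx)
Δv_min = (1.055e-34 J·s) / (2 × 1.673e-27 kg × 4.310e-10 m)
Δv_min = 7.314e+01 m/s = 73.143 m/s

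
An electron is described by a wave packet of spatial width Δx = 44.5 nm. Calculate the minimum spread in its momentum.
1.185 × 10^-27 kg·m/s

For a wave packet, the spatial width Δx and momentum spread Δp are related by the uncertainty principle:
ΔxΔp ≥ ℏ/2

The minimum momentum spread is:
Δp_min = ℏ/(2Δx)
Δp_min = (1.055e-34 J·s) / (2 × 4.450e-08 m)
Δp_min = 1.185e-27 kg·m/s

A wave packet cannot have both a well-defined position and well-defined momentum.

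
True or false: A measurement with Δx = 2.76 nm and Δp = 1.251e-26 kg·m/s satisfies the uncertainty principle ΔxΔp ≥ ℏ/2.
No, it violates the uncertainty principle (impossible measurement).

Calculate the product ΔxΔp:
ΔxΔp = (2.760e-09 m) × (1.251e-26 kg·m/s)
ΔxΔp = 3.453e-35 J·s

Compare to the minimum allowed value ℏ/2:
ℏ/2 = 5.273e-35 J·s

Since ΔxΔp = 3.453e-35 J·s < 5.273e-35 J·s = ℏ/2,
the measurement violates the uncertainty principle.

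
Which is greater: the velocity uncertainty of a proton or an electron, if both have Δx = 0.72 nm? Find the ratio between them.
The electron has the larger minimum velocity uncertainty, by a ratio of 1836.2.

For both particles, Δp_min = ℏ/(2Δx) = 7.323e-26 kg·m/s (same for both).

The velocity uncertainty is Δv = Δp/m:
- proton: Δv = 7.323e-26 / 1.673e-27 = 4.378e+01 m/s = 43.784 m/s
- electron: Δv = 7.323e-26 / 9.109e-31 = 8.039e+04 m/s = 80.394 km/s

Ratio: 8.039e+04 / 4.378e+01 = 1836.2

The lighter particle has larger velocity uncertainty because Δv ∝ 1/m.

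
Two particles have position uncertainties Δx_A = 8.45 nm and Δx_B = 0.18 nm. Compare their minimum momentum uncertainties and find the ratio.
Particle B has the larger minimum momentum uncertainty, by a factor of 46.94.

For each particle, the minimum momentum uncertainty is Δp_min = ℏ/(2Δx):

Particle A: Δp_A = ℏ/(2×8.450e-09 m) = 6.240e-27 kg·m/s
Particle B: Δp_B = ℏ/(2×1.800e-10 m) = 2.929e-25 kg·m/s

Ratio: Δp_B/Δp_A = 46.94

Since Δp_min ∝ 1/Δx, the particle with smaller position uncertainty (B) has larger momentum uncertainty.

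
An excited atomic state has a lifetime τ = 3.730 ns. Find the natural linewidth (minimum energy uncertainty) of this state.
88.232 neV

Using the energy-time uncertainty principle:
ΔEΔt ≥ ℏ/2

The lifetime τ represents the time uncertainty Δt.
The natural linewidth (minimum energy uncertainty) is:

ΔE = ℏ/(2τ)
ΔE = (1.055e-34 J·s) / (2 × 3.730e-09 s)
ΔE = 1.414e-26 J = 88.232 neV

This natural linewidth limits the precision of spectroscopic measurements.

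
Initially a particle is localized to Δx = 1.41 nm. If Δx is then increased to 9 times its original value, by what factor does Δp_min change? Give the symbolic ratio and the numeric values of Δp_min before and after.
Original Δp_min = 3.740 × 10^-26 kg·m/s; new Δp'_min = 4.155 × 10^-27 kg·m/s; ratio Δp'_min/Δp_min = 1/9.

From the uncertainty principle ΔxΔp ≥ ℏ/2, the minimum momentum uncertainty is Δp_min = ℏ/(2Δx).

Original (Δx = 1.41 nm = 1.410e-09 m):
Δp_min = (1.055e-34 J·s)/(2 × 1.410e-09 m) = 3.740e-26 kg·m/s

When Δx → 9Δx:
Δp'_min = ℏ/(2 × 9Δx) = (1/9) × ℏ/(2Δx) = (1/9) × Δp_min
Δp'_min = 1/9 × 3.740e-26 kg·m/s = 4.155e-27 kg·m/s

Since Δp_min ∝ 1/Δx, when Δx is increased to 9 times its original value, Δp_min decreases to 1/9 of its original value.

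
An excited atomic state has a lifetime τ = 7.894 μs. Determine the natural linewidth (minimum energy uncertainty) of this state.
41.691 peV

Using the energy-time uncertainty principle:
ΔEΔt ≥ ℏ/2

The lifetime τ represents the time uncertainty Δt.
The natural linewidth (minimum energy uncertainty) is:

ΔE = ℏ/(2τ)
ΔE = (1.055e-34 J·s) / (2 × 7.894e-06 s)
ΔE = 6.680e-30 J = 41.691 peV

This natural linewidth limits the precision of spectroscopic measurements.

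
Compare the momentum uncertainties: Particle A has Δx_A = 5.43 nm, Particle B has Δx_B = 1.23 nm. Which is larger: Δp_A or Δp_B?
Particle B has the larger minimum momentum uncertainty, by a factor of 4.41.

For each particle, the minimum momentum uncertainty is Δp_min = ℏ/(2Δx):

Particle A: Δp_A = ℏ/(2×5.430e-09 m) = 9.711e-27 kg·m/s
Particle B: Δp_B = ℏ/(2×1.230e-09 m) = 4.287e-26 kg·m/s

Ratio: Δp_B/Δp_A = 4.41

Since Δp_min ∝ 1/Δx, the particle with smaller position uncertainty (B) has larger momentum uncertainty.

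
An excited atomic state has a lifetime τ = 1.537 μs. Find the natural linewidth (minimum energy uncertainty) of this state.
214.122 peV

Using the energy-time uncertainty principle:
ΔEΔt ≥ ℏ/2

The lifetime τ represents the time uncertainty Δt.
The natural linewidth (minimum energy uncertainty) is:

ΔE = ℏ/(2τ)
ΔE = (1.055e-34 J·s) / (2 × 1.537e-06 s)
ΔE = 3.431e-29 J = 214.122 peV

This natural linewidth limits the precision of spectroscopic measurements.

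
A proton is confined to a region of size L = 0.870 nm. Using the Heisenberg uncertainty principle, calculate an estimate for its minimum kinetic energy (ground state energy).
6.854 μeV

Using the uncertainty principle to estimate ground state energy:

1. The position uncertainty is approximately the confinement size:
   Δx ≈ L = 8.700e-10 m

2. From ΔxΔp ≥ ℏ/2, the minimum momentum uncertainty is:
   Δp ≈ ℏ/(2L) = 6.061e-26 kg·m/s

3. The kinetic energy is approximately:
   KE ≈ (Δp)²/(2m) = (6.061e-26)²/(2 × 1.673e-27 kg)
   KE ≈ 1.098e-24 J = 6.854 μeV

This is an order-of-magnitude estimate of the ground state energy.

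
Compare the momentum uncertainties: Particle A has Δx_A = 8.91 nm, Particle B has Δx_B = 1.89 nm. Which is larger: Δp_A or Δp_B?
Particle B has the larger minimum momentum uncertainty, by a factor of 4.71.

For each particle, the minimum momentum uncertainty is Δp_min = ℏ/(2Δx):

Particle A: Δp_A = ℏ/(2×8.910e-09 m) = 5.918e-27 kg·m/s
Particle B: Δp_B = ℏ/(2×1.890e-09 m) = 2.790e-26 kg·m/s

Ratio: Δp_B/Δp_A = 4.71

Since Δp_min ∝ 1/Δx, the particle with smaller position uncertainty (B) has larger momentum uncertainty.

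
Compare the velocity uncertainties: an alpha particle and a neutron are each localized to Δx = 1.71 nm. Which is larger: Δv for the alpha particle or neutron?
The neutron has the larger minimum velocity uncertainty, by a ratio of 4.0.

For both particles, Δp_min = ℏ/(2Δx) = 3.084e-26 kg·m/s (same for both).

The velocity uncertainty is Δv = Δp/m:
- alpha particle: Δv = 3.084e-26 / 6.645e-27 = 4.641e+00 m/s = 4.641 m/s
- neutron: Δv = 3.084e-26 / 1.675e-27 = 1.841e+01 m/s = 18.410 m/s

Ratio: 1.841e+01 / 4.641e+00 = 4.0

The lighter particle has larger velocity uncertainty because Δv ∝ 1/m.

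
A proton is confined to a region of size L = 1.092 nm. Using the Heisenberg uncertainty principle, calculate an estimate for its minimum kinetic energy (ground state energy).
4.350 μeV

Using the uncertainty principle to estimate ground state energy:

1. The position uncertainty is approximately the confinement size:
   Δx ≈ L = 1.092e-09 m

2. From ΔxΔp ≥ ℏ/2, the minimum momentum uncertainty is:
   Δp ≈ ℏ/(2L) = 4.829e-26 kg·m/s

3. The kinetic energy is approximately:
   KE ≈ (Δp)²/(2m) = (4.829e-26)²/(2 × 1.673e-27 kg)
   KE ≈ 6.970e-25 J = 4.350 μeV

This is an order-of-magnitude estimate of the ground state energy.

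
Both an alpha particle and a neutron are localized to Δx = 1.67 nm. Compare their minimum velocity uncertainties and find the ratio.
The neutron has the larger minimum velocity uncertainty, by a ratio of 4.0.

For both particles, Δp_min = ℏ/(2Δx) = 3.157e-26 kg·m/s (same for both).

The velocity uncertainty is Δv = Δp/m:
- alpha particle: Δv = 3.157e-26 / 6.645e-27 = 4.752e+00 m/s = 4.752 m/s
- neutron: Δv = 3.157e-26 / 1.675e-27 = 1.885e+01 m/s = 18.851 m/s

Ratio: 1.885e+01 / 4.752e+00 = 4.0

The lighter particle has larger velocity uncertainty because Δv ∝ 1/m.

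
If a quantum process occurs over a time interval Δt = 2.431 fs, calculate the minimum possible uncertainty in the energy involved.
135.379 meV

Using the energy-time uncertainty principle:
ΔEΔt ≥ ℏ/2

The minimum uncertainty in energy is:
ΔE_min = ℏ/(2Δt)
ΔE_min = (1.055e-34 J·s) / (2 × 2.431e-15 s)
ΔE_min = 2.169e-20 J = 135.379 meV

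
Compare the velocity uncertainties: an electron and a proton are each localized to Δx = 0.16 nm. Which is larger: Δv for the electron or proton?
The electron has the larger minimum velocity uncertainty, by a ratio of 1836.2.

For both particles, Δp_min = ℏ/(2Δx) = 3.296e-25 kg·m/s (same for both).

The velocity uncertainty is Δv = Δp/m:
- electron: Δv = 3.296e-25 / 9.109e-31 = 3.618e+05 m/s = 361.774 km/s
- proton: Δv = 3.296e-25 / 1.673e-27 = 1.970e+02 m/s = 197.028 m/s

Ratio: 3.618e+05 / 1.970e+02 = 1836.2

The lighter particle has larger velocity uncertainty because Δv ∝ 1/m.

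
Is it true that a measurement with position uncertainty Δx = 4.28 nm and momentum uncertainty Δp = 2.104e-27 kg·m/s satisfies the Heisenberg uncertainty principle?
No, it violates the uncertainty principle (impossible measurement).

Calculate the product ΔxΔp:
ΔxΔp = (4.280e-09 m) × (2.104e-27 kg·m/s)
ΔxΔp = 9.005e-36 J·s

Compare to the minimum allowed value ℏ/2:
ℏ/2 = 5.273e-35 J·s

Since ΔxΔp = 9.005e-36 J·s < 5.273e-35 J·s = ℏ/2,
the measurement violates the uncertainty principle.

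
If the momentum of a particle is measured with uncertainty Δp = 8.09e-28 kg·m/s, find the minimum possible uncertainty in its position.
65.177 nm

Using the Heisenberg uncertainty principle:
ΔxΔp ≥ ℏ/2

The minimum uncertainty in position is:
Δx_min = ℏ/(2Δp)
Δx_min = (1.055e-34 J·s) / (2 × 8.090e-28 kg·m/s)
Δx_min = 6.518e-08 m = 65.177 nm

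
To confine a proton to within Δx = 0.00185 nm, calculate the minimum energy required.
1.516 eV

Localizing a particle requires giving it sufficient momentum uncertainty:

1. From uncertainty principle: Δp ≥ ℏ/(2Δx)
   Δp_min = (1.055e-34 J·s) / (2 × 1.850e-12 m)
   Δp_min = 2.850e-23 kg·m/s

2. This momentum uncertainty corresponds to kinetic energy:
   KE ≈ (Δp)²/(2m) = (2.850e-23)²/(2 × 1.673e-27 kg)
   KE = 2.428e-19 J = 1.516 eV

Tighter localization requires more energy.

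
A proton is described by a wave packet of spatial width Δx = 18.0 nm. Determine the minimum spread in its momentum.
2.929 × 10^-27 kg·m/s

For a wave packet, the spatial width Δx and momentum spread Δp are related by the uncertainty principle:
ΔxΔp ≥ ℏ/2

The minimum momentum spread is:
Δp_min = ℏ/(2Δx)
Δp_min = (1.055e-34 J·s) / (2 × 1.800e-08 m)
Δp_min = 2.929e-27 kg·m/s

A wave packet cannot have both a well-defined position and well-defined momentum.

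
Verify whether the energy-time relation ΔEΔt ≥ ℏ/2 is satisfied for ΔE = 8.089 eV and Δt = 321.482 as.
Yes, it satisfies the uncertainty relation.

Calculate the product ΔEΔt:
ΔE = 8.089 eV = 1.296e-18 J
ΔEΔt = (1.296e-18 J) × (3.215e-16 s)
ΔEΔt = 4.166e-34 J·s

Compare to the minimum allowed value ℏ/2:
ℏ/2 = 5.273e-35 J·s

Since ΔEΔt = 4.166e-34 J·s ≥ 5.273e-35 J·s = ℏ/2,
this satisfies the uncertainty relation.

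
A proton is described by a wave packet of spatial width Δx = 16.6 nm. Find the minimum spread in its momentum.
3.176 × 10^-27 kg·m/s

For a wave packet, the spatial width Δx and momentum spread Δp are related by the uncertainty principle:
ΔxΔp ≥ ℏ/2

The minimum momentum spread is:
Δp_min = ℏ/(2Δx)
Δp_min = (1.055e-34 J·s) / (2 × 1.660e-08 m)
Δp_min = 3.176e-27 kg·m/s

A wave packet cannot have both a well-defined position and well-defined momentum.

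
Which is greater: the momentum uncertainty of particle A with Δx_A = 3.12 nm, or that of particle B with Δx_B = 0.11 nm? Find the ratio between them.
Particle B has the larger minimum momentum uncertainty, by a factor of 28.36.

For each particle, the minimum momentum uncertainty is Δp_min = ℏ/(2Δx):

Particle A: Δp_A = ℏ/(2×3.120e-09 m) = 1.690e-26 kg·m/s
Particle B: Δp_B = ℏ/(2×1.100e-10 m) = 4.794e-25 kg·m/s

Ratio: Δp_B/Δp_A = 28.36

Since Δp_min ∝ 1/Δx, the particle with smaller position uncertainty (B) has larger momentum uncertainty.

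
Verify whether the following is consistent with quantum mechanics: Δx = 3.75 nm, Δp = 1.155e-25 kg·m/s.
Yes, it satisfies the uncertainty principle.

Calculate the product ΔxΔp:
ΔxΔp = (3.750e-09 m) × (1.155e-25 kg·m/s)
ΔxΔp = 4.331e-34 J·s

Compare to the minimum allowed value ℏ/2:
ℏ/2 = 5.273e-35 J·s

Since ΔxΔp = 4.331e-34 J·s ≥ 5.273e-35 J·s = ℏ/2,
the measurement satisfies the uncertainty principle.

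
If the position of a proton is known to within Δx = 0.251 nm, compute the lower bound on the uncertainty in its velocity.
125.596 m/s

Using the Heisenberg uncertainty principle and Δp = mΔv:
ΔxΔp ≥ ℏ/2
Δx(mΔv) ≥ ℏ/2

The minimum uncertainty in velocity is:
Δv_min = ℏ/(2mΔx)
Δv_min = (1.055e-34 J·s) / (2 × 1.673e-27 kg × 2.510e-10 m)
Δv_min = 1.256e+02 m/s = 125.596 m/s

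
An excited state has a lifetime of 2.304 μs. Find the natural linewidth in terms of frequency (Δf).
34.539 kHz

Using the energy-time uncertainty principle and E = hf:
ΔEΔt ≥ ℏ/2
hΔf·Δt ≥ ℏ/2

The minimum frequency uncertainty is:
Δf = ℏ/(2hτ) = 1/(4πτ)
Δf = 1/(4π × 2.304e-06 s)
Δf = 3.454e+04 Hz = 34.539 kHz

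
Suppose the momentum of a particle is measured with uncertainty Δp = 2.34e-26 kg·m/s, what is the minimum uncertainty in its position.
2.253 nm

Using the Heisenberg uncertainty principle:
ΔxΔp ≥ ℏ/2

The minimum uncertainty in position is:
Δx_min = ℏ/(2Δp)
Δx_min = (1.055e-34 J·s) / (2 × 2.340e-26 kg·m/s)
Δx_min = 2.253e-09 m = 2.253 nm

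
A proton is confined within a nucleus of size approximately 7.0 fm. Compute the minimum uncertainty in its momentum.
7.533 × 10^-21 kg·m/s

Using the Heisenberg uncertainty principle:
ΔxΔp ≥ ℏ/2

With Δx ≈ L = 7.000e-15 m (the confinement size):
Δp_min = ℏ/(2Δx)
Δp_min = (1.055e-34 J·s) / (2 × 7.000e-15 m)
Δp_min = 7.533e-21 kg·m/s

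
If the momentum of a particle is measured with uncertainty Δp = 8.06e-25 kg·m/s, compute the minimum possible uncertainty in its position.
65.420 pm

Using the Heisenberg uncertainty principle:
ΔxΔp ≥ ℏ/2

The minimum uncertainty in position is:
Δx_min = ℏ/(2Δp)
Δx_min = (1.055e-34 J·s) / (2 × 8.060e-25 kg·m/s)
Δx_min = 6.542e-11 m = 65.420 pm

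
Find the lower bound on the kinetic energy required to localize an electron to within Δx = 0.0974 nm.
1.004 eV

Localizing a particle requires giving it sufficient momentum uncertainty:

1. From uncertainty principle: Δp ≥ ℏ/(2Δx)
   Δp_min = (1.055e-34 J·s) / (2 × 9.740e-11 m)
   Δp_min = 5.414e-25 kg·m/s

2. This momentum uncertainty corresponds to kinetic energy:
   KE ≈ (Δp)²/(2m) = (5.414e-25)²/(2 × 9.109e-31 kg)
   KE = 1.609e-19 J = 1.004 eV

Tighter localization requires more energy.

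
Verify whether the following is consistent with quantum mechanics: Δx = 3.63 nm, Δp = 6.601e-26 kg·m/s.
Yes, it satisfies the uncertainty principle.

Calculate the product ΔxΔp:
ΔxΔp = (3.630e-09 m) × (6.601e-26 kg·m/s)
ΔxΔp = 2.396e-34 J·s

Compare to the minimum allowed value ℏ/2:
ℏ/2 = 5.273e-35 J·s

Since ΔxΔp = 2.396e-34 J·s ≥ 5.273e-35 J·s = ℏ/2,
the measurement satisfies the uncertainty principle.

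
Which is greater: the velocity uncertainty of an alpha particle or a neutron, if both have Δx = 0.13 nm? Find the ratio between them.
The neutron has the larger minimum velocity uncertainty, by a ratio of 4.0.

For both particles, Δp_min = ℏ/(2Δx) = 4.056e-25 kg·m/s (same for both).

The velocity uncertainty is Δv = Δp/m:
- alpha particle: Δv = 4.056e-25 / 6.645e-27 = 6.104e+01 m/s = 61.042 m/s
- neutron: Δv = 4.056e-25 / 1.675e-27 = 2.422e+02 m/s = 242.162 m/s

Ratio: 2.422e+02 / 6.104e+01 = 4.0

The lighter particle has larger velocity uncertainty because Δv ∝ 1/m.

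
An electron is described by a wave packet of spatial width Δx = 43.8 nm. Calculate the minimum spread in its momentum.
1.204 × 10^-27 kg·m/s

For a wave packet, the spatial width Δx and momentum spread Δp are related by the uncertainty principle:
ΔxΔp ≥ ℏ/2

The minimum momentum spread is:
Δp_min = ℏ/(2Δx)
Δp_min = (1.055e-34 J·s) / (2 × 4.380e-08 m)
Δp_min = 1.204e-27 kg·m/s

A wave packet cannot have both a well-defined position and well-defined momentum.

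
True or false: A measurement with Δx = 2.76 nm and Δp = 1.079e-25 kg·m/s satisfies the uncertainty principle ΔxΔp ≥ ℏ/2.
Yes, it satisfies the uncertainty principle.

Calculate the product ΔxΔp:
ΔxΔp = (2.760e-09 m) × (1.079e-25 kg·m/s)
ΔxΔp = 2.978e-34 J·s

Compare to the minimum allowed value ℏ/2:
ℏ/2 = 5.273e-35 J·s

Since ΔxΔp = 2.978e-34 J·s ≥ 5.273e-35 J·s = ℏ/2,
the measurement satisfies the uncertainty principle.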